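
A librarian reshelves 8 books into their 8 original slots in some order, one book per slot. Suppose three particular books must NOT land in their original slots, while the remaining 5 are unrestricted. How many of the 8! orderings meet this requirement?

27240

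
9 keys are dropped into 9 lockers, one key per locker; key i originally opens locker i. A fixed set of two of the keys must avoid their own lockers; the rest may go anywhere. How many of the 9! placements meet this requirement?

Let A_j be the event that the j-th constrained one is fixed. By inclusion-exclusion over the 2 events:
Σ_{j=0}^{2} (-1)^j C(2,j)(9-j)!
= C(2,0)·9! - C(2,1)·8! + C(2,2)·7!
= 362880 - 80640 + 5040
= 287280

287280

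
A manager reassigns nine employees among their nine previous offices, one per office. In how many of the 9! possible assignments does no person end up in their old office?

The subfactorial !9 = [9!/e] (nearest integer).
9! = 362880, and 362880/e ≈ 133496.09, so !9 = 133496.

133496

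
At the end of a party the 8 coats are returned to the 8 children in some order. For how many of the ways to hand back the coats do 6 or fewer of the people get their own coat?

Sum C(8,i)·!(8-i) for i = 0..6:
  i=0: C(8,0)·!8 = 1·14833 = 14833
  i=1: C(8,1)·!7 = 8·1854 = 14832
  i=2: C(8,2)·!6 = 28·265 = 7420
  i=3: C(8,3)·!5 = 56·44 = 2464
  i=4: C(8,4)·!4 = 70·9 = 630
  i=5: C(8,5)·!3 = 56·2 = 112
  i=6: C(8,6)·!2 = 28·1 = 28
Total = 40319.

40319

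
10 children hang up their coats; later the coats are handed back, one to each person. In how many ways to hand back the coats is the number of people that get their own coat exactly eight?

Pick the 8 fixed positions: C(10,8) = 45 ways.
The other 2 form a derangement: !2 = 1.
Total: 45 × 1 = 45.

45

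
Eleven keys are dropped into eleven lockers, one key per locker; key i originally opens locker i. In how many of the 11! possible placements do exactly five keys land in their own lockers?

Choose which 5 of the 11 are fixed: C(11,5) = 462.
The other 6 form a derangement: !6 = 265.
Total: 462 × 265 = 122430.

122430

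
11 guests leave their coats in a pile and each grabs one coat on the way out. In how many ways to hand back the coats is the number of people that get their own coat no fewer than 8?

Sum C(11,i)·!(11-i) for i = 8..11:
  i=8: C(11,8)·!3 = 165·2 = 330
  i=9: C(11,9)·!2 = 55·1 = 55
  i=10: C(11,10)·!1 = 11·0 = 0
  i=11: C(11,11)·!0 = 1·1 = 1
Total = 386.

386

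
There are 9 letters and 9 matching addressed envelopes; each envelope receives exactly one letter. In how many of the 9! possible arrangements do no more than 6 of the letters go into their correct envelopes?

362843

Sum C(9,i)·!(9-i) for i = 0..6:
  i=0: C(9,0)·!9 = 1·133496 = 133496
  i=1: C(9,1)·!8 = 9·14833 = 133497
  i=2: C(9,2)·!7 = 36·1854 = 66744
  i=3: C(9,3)·!6 = 84·265 = 22260
  i=4: C(9,4)·!5 = 126·44 = 5544
  i=5: C(9,5)·!4 = 126·9 = 1134
  i=6: C(9,6)·!3 = 84·2 = 168
Total = 362843.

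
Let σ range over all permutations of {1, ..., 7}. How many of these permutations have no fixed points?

Recurrence: !7 = 7·!6 + (-1)^7.
!7 = 7·265 - 1 = 1854

1854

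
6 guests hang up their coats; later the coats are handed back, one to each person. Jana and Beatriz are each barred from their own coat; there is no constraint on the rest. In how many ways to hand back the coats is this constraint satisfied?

Let A_j be the event that the j-th constrained one is fixed. By inclusion-exclusion over the 2 events:
Σ_{j=0}^{2} (-1)^j C(2,j)(6-j)!
= C(2,0)·6! - C(2,1)·5! + C(2,2)·4!
= 720 - 240 + 24
= 504

504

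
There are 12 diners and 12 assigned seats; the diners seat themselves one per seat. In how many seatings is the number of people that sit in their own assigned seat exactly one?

Pick the single fixed position: C(12,1) = 12 ways.
The other 11 form a derangement: !11 = 14684570.
Total: 12 × 14684570 = 176214840.

176214840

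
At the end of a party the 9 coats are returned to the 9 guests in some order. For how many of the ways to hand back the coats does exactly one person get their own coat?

Choose which one of the 9 is fixed: C(9,1) = 9.
The remaining 8 must be deranged: !8 = 14833.
Total: 9 × 14833 = 133497.

133497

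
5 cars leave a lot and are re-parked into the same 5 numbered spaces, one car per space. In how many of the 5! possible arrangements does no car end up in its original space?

44

The number of derangements of 5 is !5 = Σ_{k=0}^{5} (-1)^k·5!/k!
= 5! - 5!/1! + 5!/2! - 5!/3! + 5!/4! - 5!/5!
= 120 - 120 + 60 - 20 + 5 - 1
= 44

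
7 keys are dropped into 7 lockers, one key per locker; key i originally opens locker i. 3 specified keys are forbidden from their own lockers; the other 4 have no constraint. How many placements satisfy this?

Let A_j be the event that the j-th constrained one is fixed. By inclusion-exclusion over the 3 events:
Σ_{j=0}^{3} (-1)^j C(3,j)(7-j)!
= C(3,0)·7! - C(3,1)·6! + C(3,2)·5! - C(3,3)·4!
= 5040 - 2160 + 360 - 24
= 3216

3216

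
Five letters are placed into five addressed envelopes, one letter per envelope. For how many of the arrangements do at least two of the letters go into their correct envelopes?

# with exactly i fixed is C(5,i)·!(5-i); sum over i=2..5:
  i=2: C(5,2)·!3 = 10·2 = 20
  i=3: C(5,3)·!2 = 10·1 = 10
  i=4: C(5,4)·!1 = 5·0 = 0
  i=5: C(5,5)·!0 = 1·1 = 1
Total = 31.

31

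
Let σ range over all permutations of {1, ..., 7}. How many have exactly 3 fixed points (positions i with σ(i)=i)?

315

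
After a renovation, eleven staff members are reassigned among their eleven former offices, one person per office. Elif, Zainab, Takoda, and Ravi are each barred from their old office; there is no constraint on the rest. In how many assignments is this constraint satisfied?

27422640

Let A_j be the event that the j-th constrained one is fixed. By inclusion-exclusion over the 4 events:
Σ_{j=0}^{4} (-1)^j C(4,j)(11-j)!
= C(4,0)·11! - C(4,1)·10! + C(4,2)·9! - C(4,3)·8! + C(4,4)·7!
= 39916800 - 14515200 + 2177280 - 161280 + 5040
= 27422640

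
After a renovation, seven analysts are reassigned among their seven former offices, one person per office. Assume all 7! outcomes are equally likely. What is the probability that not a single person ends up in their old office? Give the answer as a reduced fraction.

103/280

Favorable outcomes: !7 = 1854.
Total outcomes: 7! = 5040.
Probability = 1854/5040 = 103/280.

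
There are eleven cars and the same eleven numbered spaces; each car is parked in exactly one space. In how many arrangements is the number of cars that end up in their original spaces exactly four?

611820

Choose which 4 of the 11 are fixed: C(11,4) = 330.
The remaining 7 must be deranged: !7 = 1854.
Total: 330 × 1854 = 611820.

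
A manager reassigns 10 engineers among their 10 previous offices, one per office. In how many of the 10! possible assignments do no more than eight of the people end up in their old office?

# with exactly i fixed is C(10,i)·!(10-i); sum over i=0..8:
  i=0: C(10,0)·!10 = 1·1334961 = 1334961
  i=1: C(10,1)·!9 = 10·133496 = 1334960
  i=2: C(10,2)·!8 = 45·14833 = 667485
  i=3: C(10,3)·!7 = 120·1854 = 222480
  i=4: C(10,4)·!6 = 210·265 = 55650
  i=5: C(10,5)·!5 = 252·44 = 11088
  i=6: C(10,6)·!4 = 210·9 = 1890
  i=7: C(10,7)·!3 = 120·2 = 240
  i=8: C(10,8)·!2 = 45·1 = 45
Total = 3628799.

3628799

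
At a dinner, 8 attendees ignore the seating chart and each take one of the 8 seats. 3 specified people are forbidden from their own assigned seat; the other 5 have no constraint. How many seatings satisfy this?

27240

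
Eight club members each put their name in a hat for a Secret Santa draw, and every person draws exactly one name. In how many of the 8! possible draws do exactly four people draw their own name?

630

Choose which 4 of the 8 are fixed: C(8,4) = 70.
The other 4 form a derangement: !4 = 9.
Total: 70 × 9 = 630.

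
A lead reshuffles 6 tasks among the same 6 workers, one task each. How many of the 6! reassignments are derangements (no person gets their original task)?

265

!6 = 6! · Σ_{k=0}^{6} (-1)^k/k!
= 6! - 6!/1! + 6!/2! - 6!/3! + 6!/4! - 6!/5! + 6!/6!
= 720 - 720 + 360 - 120 + 30 - 6 + 1
= 265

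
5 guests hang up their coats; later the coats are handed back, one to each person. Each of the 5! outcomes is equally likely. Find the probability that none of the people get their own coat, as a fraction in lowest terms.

11/30

Favorable outcomes: !5 = 44.
Total outcomes: 5! = 120.
Probability = 44/120 = 11/30.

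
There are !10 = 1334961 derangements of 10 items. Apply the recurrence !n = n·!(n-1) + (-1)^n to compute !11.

14684570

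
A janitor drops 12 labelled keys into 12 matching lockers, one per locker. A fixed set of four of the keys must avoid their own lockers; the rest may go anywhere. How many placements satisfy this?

Inclusion-exclusion on the 4 forbidden self-matches:
Σ_{j=0}^{4} (-1)^j C(4,j)(12-j)!
= C(4,0)·12! - C(4,1)·11! + C(4,2)·10! - C(4,3)·9! + C(4,4)·8!
= 479001600 - 159667200 + 21772800 - 1451520 + 40320
= 339696000

339696000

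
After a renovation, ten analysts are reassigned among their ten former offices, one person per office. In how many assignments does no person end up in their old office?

1334961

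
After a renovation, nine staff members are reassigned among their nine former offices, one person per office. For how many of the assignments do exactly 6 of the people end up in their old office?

168

Choose which 6 of the 9 are fixed: C(9,6) = 84.
The remaining 3 must be deranged: !3 = 2.
Total: 84 × 2 = 168.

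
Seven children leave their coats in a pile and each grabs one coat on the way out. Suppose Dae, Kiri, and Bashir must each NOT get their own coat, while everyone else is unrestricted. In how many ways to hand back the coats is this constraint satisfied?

Inclusion-exclusion on the 3 forbidden self-matches:
Σ_{j=0}^{3} (-1)^j C(3,j)(7-j)!
= C(3,0)·7! - C(3,1)·6! + C(3,2)·5! - C(3,3)·4!
= 5040 - 2160 + 360 - 24
= 3216

3216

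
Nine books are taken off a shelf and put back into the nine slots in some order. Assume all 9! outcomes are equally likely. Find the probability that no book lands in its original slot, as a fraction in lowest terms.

Favorable outcomes: !9 = 133496.
Total outcomes: 9! = 362880.
Probability = 133496/362880 = 16687/45360.

16687/45360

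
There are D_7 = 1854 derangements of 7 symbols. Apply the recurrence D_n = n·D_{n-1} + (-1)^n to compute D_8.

D_8 = 8·1854 + 1 = 14833.

14833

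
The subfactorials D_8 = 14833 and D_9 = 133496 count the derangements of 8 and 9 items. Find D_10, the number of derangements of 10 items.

1334961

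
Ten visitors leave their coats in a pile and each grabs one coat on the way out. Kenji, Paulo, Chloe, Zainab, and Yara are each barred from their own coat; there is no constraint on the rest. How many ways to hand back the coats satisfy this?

2170680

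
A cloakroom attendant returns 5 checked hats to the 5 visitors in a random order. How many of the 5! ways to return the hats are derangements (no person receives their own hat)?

44

The number of derangements of 5 is !5 = Σ_{k=0}^{5} (-1)^k·5!/k!
= 5! - 5!/1! + 5!/2! - 5!/3! + 5!/4! - 5!/5!
= 120 - 120 + 60 - 20 + 5 - 1
= 44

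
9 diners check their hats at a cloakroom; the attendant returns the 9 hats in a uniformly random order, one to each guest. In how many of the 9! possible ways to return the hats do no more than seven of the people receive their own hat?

362879

# with exactly i fixed is C(9,i)·!(9-i); sum over i=0..7:
  i=0: C(9,0)·!9 = 1·133496 = 133496
  i=1: C(9,1)·!8 = 9·14833 = 133497
  i=2: C(9,2)·!7 = 36·1854 = 66744
  i=3: C(9,3)·!6 = 84·265 = 22260
  i=4: C(9,4)·!5 = 126·44 = 5544
  i=5: C(9,5)·!4 = 126·9 = 1134
  i=6: C(9,6)·!3 = 84·2 = 168
  i=7: C(9,7)·!2 = 36·1 = 36
Total = 362879.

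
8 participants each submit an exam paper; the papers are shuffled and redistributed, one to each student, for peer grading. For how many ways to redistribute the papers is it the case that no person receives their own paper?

14833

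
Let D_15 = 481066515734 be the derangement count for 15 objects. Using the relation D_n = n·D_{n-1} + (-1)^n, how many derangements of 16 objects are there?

7697064251745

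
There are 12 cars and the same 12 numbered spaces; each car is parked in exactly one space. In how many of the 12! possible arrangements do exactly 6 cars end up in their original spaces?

Choose which 6 of the 12 are fixed: C(12,6) = 924.
The other 6 form a derangement: !6 = 265.
Total: 924 × 265 = 244860.

244860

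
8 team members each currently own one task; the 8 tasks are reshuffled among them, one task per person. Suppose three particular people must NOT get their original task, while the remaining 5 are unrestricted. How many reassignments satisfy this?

27240

Let A_j be the event that the j-th constrained one is fixed. By inclusion-exclusion over the 3 events:
Σ_{j=0}^{3} (-1)^j C(3,j)(8-j)!
= C(3,0)·8! - C(3,1)·7! + C(3,2)·6! - C(3,3)·5!
= 40320 - 15120 + 2160 - 120
= 27240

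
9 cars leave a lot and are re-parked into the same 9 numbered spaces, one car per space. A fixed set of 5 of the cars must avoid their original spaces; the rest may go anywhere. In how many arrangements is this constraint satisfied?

205056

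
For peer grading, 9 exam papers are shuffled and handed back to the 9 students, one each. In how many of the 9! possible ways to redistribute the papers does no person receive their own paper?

133496

The number of derangements of 9 is !9 = Σ_{k=0}^{9} (-1)^k·9!/k!
= 9! - 9!/1! + 9!/2! - 9!/3! + 9!/4! - 9!/5! + 9!/6! - 9!/7! + 9!/8! - 9!/9!
= 362880 - 362880 + 181440 - 60480 + 15120 - 3024 + 504 - 72 + 9 - 1
= 133496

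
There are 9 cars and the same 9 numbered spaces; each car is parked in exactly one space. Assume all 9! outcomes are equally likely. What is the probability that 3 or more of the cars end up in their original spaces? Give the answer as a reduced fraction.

29143/362880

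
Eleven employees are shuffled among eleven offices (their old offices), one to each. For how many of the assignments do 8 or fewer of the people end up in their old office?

Sum C(11,i)·!(11-i) for i = 0..8:
  i=0: C(11,0)·!11 = 1·14684570 = 14684570
  i=1: C(11,1)·!10 = 11·1334961 = 14684571
  i=2: C(11,2)·!9 = 55·133496 = 7342280
  i=3: C(11,3)·!8 = 165·14833 = 2447445
  i=4: C(11,4)·!7 = 330·1854 = 611820
  i=5: C(11,5)·!6 = 462·265 = 122430
  i=6: C(11,6)·!5 = 462·44 = 20328
  i=7: C(11,7)·!4 = 330·9 = 2970
  i=8: C(11,8)·!3 = 165·2 = 330
Total = 39916744.

39916744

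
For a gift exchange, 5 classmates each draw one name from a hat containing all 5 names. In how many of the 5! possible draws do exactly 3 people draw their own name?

Pick the 3 fixed positions: C(5,3) = 10 ways.
The remaining 2 must be deranged: !2 = 1.
Total: 10 × 1 = 10.

10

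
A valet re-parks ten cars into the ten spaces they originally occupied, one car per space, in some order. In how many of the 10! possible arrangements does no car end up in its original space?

1334961

!10 = 10! · Σ_{k=0}^{10} (-1)^k/k!
= 10! - 10!/1! + 10!/2! - 10!/3! + 10!/4! - 10!/5! + 10!/6! - 10!/7! + 10!/8! - 10!/9! + 10!/10!
= 3628800 - 3628800 + 1814400 - 604800 + 151200 - 30240 + 5040 - 720 + 90 - 10 + 1
= 1334961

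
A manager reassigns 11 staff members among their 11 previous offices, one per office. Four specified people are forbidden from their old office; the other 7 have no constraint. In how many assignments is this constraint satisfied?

27422640

Inclusion-exclusion on the 4 forbidden self-matches:
Σ_{j=0}^{4} (-1)^j C(4,j)(11-j)!
= C(4,0)·11! - C(4,1)·10! + C(4,2)·9! - C(4,3)·8! + C(4,4)·7!
= 39916800 - 14515200 + 2177280 - 161280 + 5040
= 27422640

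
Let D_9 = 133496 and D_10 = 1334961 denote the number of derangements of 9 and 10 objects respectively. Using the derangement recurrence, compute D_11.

14684570

D_11 = (11-1)·(D_10 + D_9) = 10·(1334961 + 133496) = 10·1468457 = 14684570.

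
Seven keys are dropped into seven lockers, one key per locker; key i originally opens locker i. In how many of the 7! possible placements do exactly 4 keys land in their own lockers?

Choose which 4 of the 7 are fixed: C(7,4) = 35.
The other 3 form a derangement: !3 = 2.
Total: 35 × 2 = 70.

70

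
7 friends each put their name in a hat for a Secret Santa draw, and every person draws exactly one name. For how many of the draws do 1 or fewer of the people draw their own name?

3709

# with exactly i fixed is C(7,i)·!(7-i); sum over i=0..1:
  i=0: C(7,0)·!7 = 1·1854 = 1854
  i=1: C(7,1)·!6 = 7·265 = 1855
Total = 3709.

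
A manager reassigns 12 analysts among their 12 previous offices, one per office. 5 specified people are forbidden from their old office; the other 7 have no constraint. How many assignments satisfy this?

Let A_j be the event that the j-th constrained one is fixed. By inclusion-exclusion over the 5 events:
Σ_{j=0}^{5} (-1)^j C(5,j)(12-j)!
= C(5,0)·12! - C(5,1)·11! + C(5,2)·10! - C(5,3)·9! + C(5,4)·8! - C(5,5)·7!
= 479001600 - 199584000 + 36288000 - 3628800 + 201600 - 5040
= 312273360

312273360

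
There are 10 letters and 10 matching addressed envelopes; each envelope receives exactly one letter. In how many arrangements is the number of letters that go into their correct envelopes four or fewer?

3615536

# with exactly i fixed is C(10,i)·!(10-i); sum over i=0..4:
  i=0: C(10,0)·!10 = 1·1334961 = 1334961
  i=1: C(10,1)·!9 = 10·133496 = 1334960
  i=2: C(10,2)·!8 = 45·14833 = 667485
  i=3: C(10,3)·!7 = 120·1854 = 222480
  i=4: C(10,4)·!6 = 210·265 = 55650
Total = 3615536.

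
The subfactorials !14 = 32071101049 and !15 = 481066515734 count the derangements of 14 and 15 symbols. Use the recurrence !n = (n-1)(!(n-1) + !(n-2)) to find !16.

7697064251745

!16 = (16-1)·(!15 + !14) = 15·(481066515734 + 32071101049) = 15·513137616783 = 7697064251745.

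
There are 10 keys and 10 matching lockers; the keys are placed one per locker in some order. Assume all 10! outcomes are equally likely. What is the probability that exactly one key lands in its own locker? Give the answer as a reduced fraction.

16687/45360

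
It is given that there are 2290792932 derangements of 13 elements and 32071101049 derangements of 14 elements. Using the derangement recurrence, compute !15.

!15 = (15-1)·(!14 + !13) = 14·(32071101049 + 2290792932) = 14·34361893981 = 481066515734.

481066515734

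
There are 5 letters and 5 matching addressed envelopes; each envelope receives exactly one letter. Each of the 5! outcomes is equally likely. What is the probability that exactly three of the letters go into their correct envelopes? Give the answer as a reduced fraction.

1/12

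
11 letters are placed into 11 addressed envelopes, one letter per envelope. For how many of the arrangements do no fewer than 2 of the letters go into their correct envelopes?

Sum C(11,i)·!(11-i) for i = 2..11:
  i=2: C(11,2)·!9 = 55·133496 = 7342280
  i=3: C(11,3)·!8 = 165·14833 = 2447445
  i=4: C(11,4)·!7 = 330·1854 = 611820
  i=5: C(11,5)·!6 = 462·265 = 122430
  i=6: C(11,6)·!5 = 462·44 = 20328
  i=7: C(11,7)·!4 = 330·9 = 2970
  i=8: C(11,8)·!3 = 165·2 = 330
  i=9: C(11,9)·!2 = 55·1 = 55
  i=10: C(11,10)·!1 = 11·0 = 0
  i=11: C(11,11)·!0 = 1·1 = 1
Total = 10547659.

10547659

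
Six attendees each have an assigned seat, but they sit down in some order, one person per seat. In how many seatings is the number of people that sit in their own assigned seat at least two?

Sum C(6,i)·!(6-i) for i = 2..6:
  i=2: C(6,2)·!4 = 15·9 = 135
  i=3: C(6,3)·!3 = 20·2 = 40
  i=4: C(6,4)·!2 = 15·1 = 15
  i=5: C(6,5)·!1 = 6·0 = 0
  i=6: C(6,6)·!0 = 1·1 = 1
Total = 191.

191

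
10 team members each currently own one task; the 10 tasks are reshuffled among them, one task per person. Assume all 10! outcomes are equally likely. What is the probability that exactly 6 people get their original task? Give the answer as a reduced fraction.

1/1920

Favorable outcomes: C(10,6)·!4 = 210·9 = 1890.
Total outcomes: 10! = 3628800.
Probability = 1890/3628800 = 1/1920.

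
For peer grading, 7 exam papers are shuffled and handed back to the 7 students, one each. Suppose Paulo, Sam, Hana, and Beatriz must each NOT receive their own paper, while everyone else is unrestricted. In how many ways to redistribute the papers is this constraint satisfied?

2790

Let A_j be the event that the j-th constrained one is fixed. By inclusion-exclusion over the 4 events:
Σ_{j=0}^{4} (-1)^j C(4,j)(7-j)!
= C(4,0)·7! - C(4,1)·6! + C(4,2)·5! - C(4,3)·4! + C(4,4)·3!
= 5040 - 2880 + 720 - 96 + 6
= 2790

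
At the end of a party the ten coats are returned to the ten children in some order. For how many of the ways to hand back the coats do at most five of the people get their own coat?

3626624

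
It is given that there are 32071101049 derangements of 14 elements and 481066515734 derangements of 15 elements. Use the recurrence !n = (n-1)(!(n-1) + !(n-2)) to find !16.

7697064251745

!16 = (16-1)·(!15 + !14) = 15·(481066515734 + 32071101049) = 15·513137616783 = 7697064251745.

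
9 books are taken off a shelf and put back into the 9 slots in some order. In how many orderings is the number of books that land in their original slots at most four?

361541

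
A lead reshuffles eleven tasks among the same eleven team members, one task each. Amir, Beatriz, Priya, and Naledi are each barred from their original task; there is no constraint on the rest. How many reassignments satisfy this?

Let A_j be the event that the j-th constrained one is fixed. By inclusion-exclusion over the 4 events:
Σ_{j=0}^{4} (-1)^j C(4,j)(11-j)!
= C(4,0)·11! - C(4,1)·10! + C(4,2)·9! - C(4,3)·8! + C(4,4)·7!
= 39916800 - 14515200 + 2177280 - 161280 + 5040
= 27422640

27422640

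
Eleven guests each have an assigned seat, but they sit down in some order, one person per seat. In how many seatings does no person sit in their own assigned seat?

14684570

!11 is the nearest integer to 11!/e.
11! = 39916800, and 39916800/e ≈ 14684570.08, so !11 = 14684570.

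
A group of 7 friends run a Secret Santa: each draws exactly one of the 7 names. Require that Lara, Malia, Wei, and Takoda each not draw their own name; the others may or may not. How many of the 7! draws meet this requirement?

2790

Let A_j be the event that the j-th constrained one is fixed. By inclusion-exclusion over the 4 events:
Σ_{j=0}^{4} (-1)^j C(4,j)(7-j)!
= C(4,0)·7! - C(4,1)·6! + C(4,2)·5! - C(4,3)·4! + C(4,4)·3!
= 5040 - 2880 + 720 - 96 + 6
= 2790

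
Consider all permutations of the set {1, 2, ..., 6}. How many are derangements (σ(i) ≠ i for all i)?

265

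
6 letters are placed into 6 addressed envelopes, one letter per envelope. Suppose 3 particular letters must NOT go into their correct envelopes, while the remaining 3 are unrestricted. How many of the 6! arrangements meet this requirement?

426

Let A_j be the event that the j-th constrained one is fixed. By inclusion-exclusion over the 3 events:
Σ_{j=0}^{3} (-1)^j C(3,j)(6-j)!
= C(3,0)·6! - C(3,1)·5! + C(3,2)·4! - C(3,3)·3!
= 720 - 360 + 72 - 6
= 426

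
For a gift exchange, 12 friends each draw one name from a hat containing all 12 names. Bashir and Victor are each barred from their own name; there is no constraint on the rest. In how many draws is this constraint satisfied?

402796800

Let A_j be the event that the j-th constrained one is fixed. By inclusion-exclusion over the 2 events:
Σ_{j=0}^{2} (-1)^j C(2,j)(12-j)!
= C(2,0)·12! - C(2,1)·11! + C(2,2)·10!
= 479001600 - 79833600 + 3628800
= 402796800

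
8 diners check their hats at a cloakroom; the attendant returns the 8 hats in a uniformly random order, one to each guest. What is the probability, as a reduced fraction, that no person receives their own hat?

2119/5760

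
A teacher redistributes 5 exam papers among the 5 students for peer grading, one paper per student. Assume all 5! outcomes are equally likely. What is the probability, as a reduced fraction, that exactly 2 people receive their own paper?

Favorable outcomes: C(5,2)·!3 = 10·2 = 20.
Total outcomes: 5! = 120.
Probability = 20/120 = 1/6.

1/6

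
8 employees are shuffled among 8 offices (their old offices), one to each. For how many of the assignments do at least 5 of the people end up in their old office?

# with exactly i fixed is C(8,i)·!(8-i); sum over i=5..8:
  i=5: C(8,5)·!3 = 56·2 = 112
  i=6: C(8,6)·!2 = 28·1 = 28
  i=7: C(8,7)·!1 = 8·0 = 0
  i=8: C(8,8)·!0 = 1·1 = 1
Total = 141.

141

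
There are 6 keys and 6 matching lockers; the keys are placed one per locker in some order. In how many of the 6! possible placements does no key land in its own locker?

265

!6 = 6! · Σ_{k=0}^{6} (-1)^k/k!
= 6! - 6!/1! + 6!/2! - 6!/3! + 6!/4! - 6!/5! + 6!/6!
= 720 - 720 + 360 - 120 + 30 - 6 + 1
= 265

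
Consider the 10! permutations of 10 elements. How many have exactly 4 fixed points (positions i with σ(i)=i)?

55650

Pick the 4 fixed positions: C(10,4) = 210 ways.
The other 6 form a derangement: !6 = 265.
Total: 210 × 265 = 55650.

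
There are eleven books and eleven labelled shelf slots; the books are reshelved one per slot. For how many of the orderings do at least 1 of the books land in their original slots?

25232230

Sum C(11,i)·!(11-i) for i = 1..11:
  i=1: C(11,1)·!10 = 11·1334961 = 14684571
  i=2: C(11,2)·!9 = 55·133496 = 7342280
  i=3: C(11,3)·!8 = 165·14833 = 2447445
  i=4: C(11,4)·!7 = 330·1854 = 611820
  i=5: C(11,5)·!6 = 462·265 = 122430
  i=6: C(11,6)·!5 = 462·44 = 20328
  i=7: C(11,7)·!4 = 330·9 = 2970
  i=8: C(11,8)·!3 = 165·2 = 330
  i=9: C(11,9)·!2 = 55·1 = 55
  i=10: C(11,10)·!1 = 11·0 = 0
  i=11: C(11,11)·!0 = 1·1 = 1
Total = 25232230.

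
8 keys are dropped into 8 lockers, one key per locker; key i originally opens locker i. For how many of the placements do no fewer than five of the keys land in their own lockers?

141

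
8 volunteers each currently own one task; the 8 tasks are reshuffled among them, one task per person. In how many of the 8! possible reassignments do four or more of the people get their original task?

Sum C(8,i)·!(8-i) for i = 4..8:
  i=4: C(8,4)·!4 = 70·9 = 630
  i=5: C(8,5)·!3 = 56·2 = 112
  i=6: C(8,6)·!2 = 28·1 = 28
  i=7: C(8,7)·!1 = 8·0 = 0
  i=8: C(8,8)·!0 = 1·1 = 1
Total = 771.

771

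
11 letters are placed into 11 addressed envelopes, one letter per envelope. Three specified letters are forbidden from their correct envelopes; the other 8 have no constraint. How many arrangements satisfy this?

Let A_j be the event that the j-th constrained one is fixed. By inclusion-exclusion over the 3 events:
Σ_{j=0}^{3} (-1)^j C(3,j)(11-j)!
= C(3,0)·11! - C(3,1)·10! + C(3,2)·9! - C(3,3)·8!
= 39916800 - 10886400 + 1088640 - 40320
= 30078720

30078720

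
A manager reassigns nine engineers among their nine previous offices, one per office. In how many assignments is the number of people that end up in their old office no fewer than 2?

95887

Sum C(9,i)·!(9-i) for i = 2..9:
  i=2: C(9,2)·!7 = 36·1854 = 66744
  i=3: C(9,3)·!6 = 84·265 = 22260
  i=4: C(9,4)·!5 = 126·44 = 5544
  i=5: C(9,5)·!4 = 126·9 = 1134
  i=6: C(9,6)·!3 = 84·2 = 168
  i=7: C(9,7)·!2 = 36·1 = 36
  i=8: C(9,8)·!1 = 9·0 = 0
  i=9: C(9,9)·!0 = 1·1 = 1
Total = 95887.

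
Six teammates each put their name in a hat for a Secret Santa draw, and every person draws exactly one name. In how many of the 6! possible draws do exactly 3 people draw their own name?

Choose which 3 of the 6 are fixed: C(6,3) = 20.
The other 3 form a derangement: !3 = 2.
Total: 20 × 2 = 40.

40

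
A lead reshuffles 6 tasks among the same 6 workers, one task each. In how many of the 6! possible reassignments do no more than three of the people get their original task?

# with exactly i fixed is C(6,i)·!(6-i); sum over i=0..3:
  i=0: C(6,0)·!6 = 1·265 = 265
  i=1: C(6,1)·!5 = 6·44 = 264
  i=2: C(6,2)·!4 = 15·9 = 135
  i=3: C(6,3)·!3 = 20·2 = 40
Total = 704.

704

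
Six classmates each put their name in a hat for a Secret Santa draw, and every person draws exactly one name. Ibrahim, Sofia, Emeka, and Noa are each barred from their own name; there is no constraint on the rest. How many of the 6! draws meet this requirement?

Let A_j be the event that the j-th constrained one is fixed. By inclusion-exclusion over the 4 events:
Σ_{j=0}^{4} (-1)^j C(4,j)(6-j)!
= C(4,0)·6! - C(4,1)·5! + C(4,2)·4! - C(4,3)·3! + C(4,4)·2!
= 720 - 480 + 144 - 24 + 2
= 362

362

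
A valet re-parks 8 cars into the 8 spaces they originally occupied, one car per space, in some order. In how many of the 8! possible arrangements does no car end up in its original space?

!8 is the nearest integer to 8!/e.
8! = 40320, and 40320/e ≈ 14832.90, so !8 = 14833.

14833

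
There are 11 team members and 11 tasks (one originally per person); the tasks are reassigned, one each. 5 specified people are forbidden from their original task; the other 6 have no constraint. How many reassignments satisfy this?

25022880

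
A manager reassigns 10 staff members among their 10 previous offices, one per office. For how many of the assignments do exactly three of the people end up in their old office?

222480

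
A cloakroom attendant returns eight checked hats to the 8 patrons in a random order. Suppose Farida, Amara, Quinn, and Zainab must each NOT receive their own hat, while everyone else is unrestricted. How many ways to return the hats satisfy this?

24024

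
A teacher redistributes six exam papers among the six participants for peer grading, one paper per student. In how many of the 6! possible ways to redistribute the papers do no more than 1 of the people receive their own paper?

Sum C(6,i)·!(6-i) for i = 0..1:
  i=0: C(6,0)·!6 = 1·265 = 265
  i=1: C(6,1)·!5 = 6·44 = 264
Total = 529.

529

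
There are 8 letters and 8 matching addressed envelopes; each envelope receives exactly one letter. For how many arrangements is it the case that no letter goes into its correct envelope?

14833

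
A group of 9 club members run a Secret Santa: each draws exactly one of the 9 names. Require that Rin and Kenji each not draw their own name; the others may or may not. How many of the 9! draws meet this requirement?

Inclusion-exclusion on the 2 forbidden self-matches:
Σ_{j=0}^{2} (-1)^j C(2,j)(9-j)!
= C(2,0)·9! - C(2,1)·8! + C(2,2)·7!
= 362880 - 80640 + 5040
= 287280

287280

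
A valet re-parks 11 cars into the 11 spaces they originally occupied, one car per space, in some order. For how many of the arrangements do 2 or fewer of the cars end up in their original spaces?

Sum C(11,i)·!(11-i) for i = 0..2:
  i=0: C(11,0)·!11 = 1·14684570 = 14684570
  i=1: C(11,1)·!10 = 11·1334961 = 14684571
  i=2: C(11,2)·!9 = 55·133496 = 7342280
Total = 36711421.

36711421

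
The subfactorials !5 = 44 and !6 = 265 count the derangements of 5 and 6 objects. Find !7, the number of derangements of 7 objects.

1854

!7 = (7-1)·(!6 + !5) = 6·(265 + 44) = 6·309 = 1854.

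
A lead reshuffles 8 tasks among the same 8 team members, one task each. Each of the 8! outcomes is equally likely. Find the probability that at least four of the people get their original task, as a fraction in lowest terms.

Favorable outcomes: Σ_{i≥4} C(8,i)·!(8-i) = 70·9 + 56·2 + 28·1 + 8·0 + 1·1 = 771.
Total outcomes: 8! = 40320.
Probability = 771/40320 = 257/13440.

257/13440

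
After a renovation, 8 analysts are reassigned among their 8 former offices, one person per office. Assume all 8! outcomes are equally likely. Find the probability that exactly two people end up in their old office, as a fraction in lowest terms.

53/288

Favorable outcomes: C(8,2)·!6 = 28·265 = 7420.
Total outcomes: 8! = 40320.
Probability = 7420/40320 = 53/288.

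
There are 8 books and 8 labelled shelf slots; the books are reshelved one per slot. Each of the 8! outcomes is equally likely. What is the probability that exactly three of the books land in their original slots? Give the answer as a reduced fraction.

Favorable outcomes: C(8,3)·!5 = 56·44 = 2464.
Total outcomes: 8! = 40320.
Probability = 2464/40320 = 11/180.

11/180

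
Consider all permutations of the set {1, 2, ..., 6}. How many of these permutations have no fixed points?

!6 = 6! · Σ_{k=0}^{6} (-1)^k/k!
= 6! - 6!/1! + 6!/2! - 6!/3! + 6!/4! - 6!/5! + 6!/6!
= 720 - 720 + 360 - 120 + 30 - 6 + 1
= 265

265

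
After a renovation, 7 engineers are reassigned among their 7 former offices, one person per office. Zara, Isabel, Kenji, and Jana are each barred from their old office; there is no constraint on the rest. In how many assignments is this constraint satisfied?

2790

Inclusion-exclusion on the 4 forbidden self-matches:
Σ_{j=0}^{4} (-1)^j C(4,j)(7-j)!
= C(4,0)·7! - C(4,1)·6! + C(4,2)·5! - C(4,3)·4! + C(4,4)·3!
= 5040 - 2880 + 720 - 96 + 6
= 2790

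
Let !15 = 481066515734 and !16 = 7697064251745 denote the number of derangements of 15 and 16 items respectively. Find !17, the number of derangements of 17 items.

!17 = (17-1)·(!16 + !15) = 16·(7697064251745 + 481066515734) = 16·8178130767479 = 130850092279664.

130850092279664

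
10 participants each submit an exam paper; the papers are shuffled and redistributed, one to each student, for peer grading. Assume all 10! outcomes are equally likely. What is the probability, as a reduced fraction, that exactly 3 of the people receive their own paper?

103/1680

Favorable outcomes: C(10,3)·!7 = 120·1854 = 222480.
Total outcomes: 10! = 3628800.
Probability = 222480/3628800 = 103/1680.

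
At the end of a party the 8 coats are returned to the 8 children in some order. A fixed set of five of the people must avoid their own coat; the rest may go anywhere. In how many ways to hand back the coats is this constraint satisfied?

Inclusion-exclusion on the 5 forbidden self-matches:
Σ_{j=0}^{5} (-1)^j C(5,j)(8-j)!
= C(5,0)·8! - C(5,1)·7! + C(5,2)·6! - C(5,3)·5! + C(5,4)·4! - C(5,5)·3!
= 40320 - 25200 + 7200 - 1200 + 120 - 6
= 21234

21234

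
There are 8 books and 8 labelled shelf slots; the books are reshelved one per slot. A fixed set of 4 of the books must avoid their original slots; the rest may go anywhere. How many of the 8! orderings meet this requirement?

Let A_j be the event that the j-th constrained one is fixed. By inclusion-exclusion over the 4 events:
Σ_{j=0}^{4} (-1)^j C(4,j)(8-j)!
= C(4,0)·8! - C(4,1)·7! + C(4,2)·6! - C(4,3)·5! + C(4,4)·4!
= 40320 - 20160 + 4320 - 480 + 24
= 24024

24024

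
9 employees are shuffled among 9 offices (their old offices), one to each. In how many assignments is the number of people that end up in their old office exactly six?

168

Choose which 6 of the 9 are fixed: C(9,6) = 84.
The other 3 form a derangement: !3 = 2.
Total: 84 × 2 = 168.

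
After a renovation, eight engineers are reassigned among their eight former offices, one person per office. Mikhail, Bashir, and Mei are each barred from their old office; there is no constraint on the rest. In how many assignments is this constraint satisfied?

Let A_j be the event that the j-th constrained one is fixed. By inclusion-exclusion over the 3 events:
Σ_{j=0}^{3} (-1)^j C(3,j)(8-j)!
= C(3,0)·8! - C(3,1)·7! + C(3,2)·6! - C(3,3)·5!
= 40320 - 15120 + 2160 - 120
= 27240

27240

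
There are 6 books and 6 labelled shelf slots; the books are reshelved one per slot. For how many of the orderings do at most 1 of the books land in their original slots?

529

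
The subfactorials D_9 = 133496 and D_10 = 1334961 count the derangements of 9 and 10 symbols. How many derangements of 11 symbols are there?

D_11 = (11-1)·(D_10 + D_9) = 10·(1334961 + 133496) = 10·1468457 = 14684570.

14684570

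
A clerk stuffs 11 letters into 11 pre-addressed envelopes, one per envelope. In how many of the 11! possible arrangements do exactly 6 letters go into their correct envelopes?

20328

Pick the 6 fixed positions: C(11,6) = 462 ways.
The other 5 form a derangement: !5 = 44.
Total: 462 × 44 = 20328.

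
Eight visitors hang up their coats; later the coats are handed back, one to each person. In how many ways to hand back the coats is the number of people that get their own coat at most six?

# with exactly i fixed is C(8,i)·!(8-i); sum over i=0..6:
  i=0: C(8,0)·!8 = 1·14833 = 14833
  i=1: C(8,1)·!7 = 8·1854 = 14832
  i=2: C(8,2)·!6 = 28·265 = 7420
  i=3: C(8,3)·!5 = 56·44 = 2464
  i=4: C(8,4)·!4 = 70·9 = 630
  i=5: C(8,5)·!3 = 56·2 = 112
  i=6: C(8,6)·!2 = 28·1 = 28
Total = 40319.

40319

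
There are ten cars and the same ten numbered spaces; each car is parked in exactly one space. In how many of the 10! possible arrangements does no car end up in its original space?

Recurrence: !10 = 9·(!9 + !8).
!10 = 9·(133496 + 14833) = 9·148329 = 1334961

1334961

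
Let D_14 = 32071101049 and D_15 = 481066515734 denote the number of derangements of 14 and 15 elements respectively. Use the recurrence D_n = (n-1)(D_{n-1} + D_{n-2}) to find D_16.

7697064251745

D_16 = (16-1)·(D_15 + D_14) = 15·(481066515734 + 32071101049) = 15·513137616783 = 7697064251745.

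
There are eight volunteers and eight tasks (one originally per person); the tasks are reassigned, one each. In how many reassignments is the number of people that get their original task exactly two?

7420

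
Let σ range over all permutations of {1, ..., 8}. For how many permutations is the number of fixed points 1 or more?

25487

# with exactly i fixed is C(8,i)·!(8-i); sum over i=1..8:
  i=1: C(8,1)·!7 = 8·1854 = 14832
  i=2: C(8,2)·!6 = 28·265 = 7420
  i=3: C(8,3)·!5 = 56·44 = 2464
  i=4: C(8,4)·!4 = 70·9 = 630
  i=5: C(8,5)·!3 = 56·2 = 112
  i=6: C(8,6)·!2 = 28·1 = 28
  i=7: C(8,7)·!1 = 8·0 = 0
  i=8: C(8,8)·!0 = 1·1 = 1
Total = 25487.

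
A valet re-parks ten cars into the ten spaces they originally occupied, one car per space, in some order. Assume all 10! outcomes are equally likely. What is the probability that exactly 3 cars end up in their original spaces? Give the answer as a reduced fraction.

103/1680

Favorable outcomes: C(10,3)·!7 = 120·1854 = 222480.
Total outcomes: 10! = 3628800.
Probability = 222480/3628800 = 103/1680.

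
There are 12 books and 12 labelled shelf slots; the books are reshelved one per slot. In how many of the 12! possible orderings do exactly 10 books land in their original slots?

66

Pick the 10 fixed positions: C(12,10) = 66 ways.
The other 2 form a derangement: !2 = 1.
Total: 66 × 1 = 66.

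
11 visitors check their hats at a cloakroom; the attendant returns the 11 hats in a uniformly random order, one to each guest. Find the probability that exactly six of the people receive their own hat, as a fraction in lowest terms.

Favorable outcomes: C(11,6)·!5 = 462·44 = 20328.
Total outcomes: 11! = 39916800.
Probability = 20328/39916800 = 11/21600.

11/21600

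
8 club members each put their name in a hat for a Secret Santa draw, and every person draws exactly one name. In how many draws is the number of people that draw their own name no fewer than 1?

25487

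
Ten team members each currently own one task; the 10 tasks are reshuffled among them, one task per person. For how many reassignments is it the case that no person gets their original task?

1334961

The number of derangements of 10 is !10 = Σ_{k=0}^{10} (-1)^k·10!/k!
= 10! - 10!/1! + 10!/2! - 10!/3! + 10!/4! - 10!/5! + 10!/6! - 10!/7! + 10!/8! - 10!/9! + 10!/10!
= 3628800 - 3628800 + 1814400 - 604800 + 151200 - 30240 + 5040 - 720 + 90 - 10 + 1
= 1334961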